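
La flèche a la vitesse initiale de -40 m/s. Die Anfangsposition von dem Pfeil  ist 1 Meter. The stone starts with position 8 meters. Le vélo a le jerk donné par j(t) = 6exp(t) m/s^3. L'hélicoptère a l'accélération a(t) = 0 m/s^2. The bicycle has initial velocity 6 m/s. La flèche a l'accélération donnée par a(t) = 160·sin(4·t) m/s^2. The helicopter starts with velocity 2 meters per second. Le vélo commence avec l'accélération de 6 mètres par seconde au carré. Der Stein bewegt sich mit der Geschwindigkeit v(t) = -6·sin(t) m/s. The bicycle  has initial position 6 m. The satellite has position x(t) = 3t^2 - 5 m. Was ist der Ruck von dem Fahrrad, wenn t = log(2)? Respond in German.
Mit j(t) = 6·exp(t) und Einsetzen von t = log(2), finden wir j = 12.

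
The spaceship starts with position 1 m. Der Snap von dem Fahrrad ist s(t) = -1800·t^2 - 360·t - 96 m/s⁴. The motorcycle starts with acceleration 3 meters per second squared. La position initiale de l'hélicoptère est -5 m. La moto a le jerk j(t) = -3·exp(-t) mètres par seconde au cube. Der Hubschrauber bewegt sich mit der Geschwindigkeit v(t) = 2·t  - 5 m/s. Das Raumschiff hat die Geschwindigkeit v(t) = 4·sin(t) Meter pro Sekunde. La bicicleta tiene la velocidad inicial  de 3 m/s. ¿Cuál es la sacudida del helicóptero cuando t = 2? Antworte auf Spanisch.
Para resolver esto, necesitamos tomar 2 derivadas de nuestra ecuación de la velocidad v(t) = 2·t - 5. Derivando la velocidad, obtenemos la aceleración: a(t) = 2. La derivada de la aceleración da la sacudida: j(t) = 0. Usando j(t) = 0 y sustituyendo t = 2, encontramos j = 0.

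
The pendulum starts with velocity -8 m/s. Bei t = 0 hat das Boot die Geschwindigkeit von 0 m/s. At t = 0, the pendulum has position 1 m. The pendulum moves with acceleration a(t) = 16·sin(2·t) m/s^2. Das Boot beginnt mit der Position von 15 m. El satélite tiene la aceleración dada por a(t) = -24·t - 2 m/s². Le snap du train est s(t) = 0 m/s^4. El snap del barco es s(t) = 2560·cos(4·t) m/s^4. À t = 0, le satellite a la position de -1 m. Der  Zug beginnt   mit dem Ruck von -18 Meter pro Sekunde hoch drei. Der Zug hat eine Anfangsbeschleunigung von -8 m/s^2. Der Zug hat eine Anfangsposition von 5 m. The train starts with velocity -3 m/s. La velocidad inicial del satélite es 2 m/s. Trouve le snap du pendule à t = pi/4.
En partant de l'accélération a(t) = 16·sin(2·t), nous prenons 2 dérivées. En prenant d/dt de a(t), nous trouvons j(t) = 32·cos(2·t). En prenant d/dt de j(t), nous trouvons s(t) = -64·sin(2·t). En utilisant s(t) = -64·sin(2·t) et en substituant t = pi/4, nous trouvons s = -64.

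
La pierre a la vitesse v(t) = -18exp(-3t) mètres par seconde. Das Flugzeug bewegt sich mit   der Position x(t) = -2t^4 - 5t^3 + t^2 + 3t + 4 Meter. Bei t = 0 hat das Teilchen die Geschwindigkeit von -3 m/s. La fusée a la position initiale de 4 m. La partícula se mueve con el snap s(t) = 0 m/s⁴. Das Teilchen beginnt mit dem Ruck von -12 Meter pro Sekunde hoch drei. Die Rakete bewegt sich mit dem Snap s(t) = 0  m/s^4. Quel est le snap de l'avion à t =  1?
En partant de la position x(t) = -2·t^4 - 5·t^3 + t^2 + 3·t + 4, nous prenons 4 dérivées. La dérivée de la position donne la vitesse: v(t) = -8·t^3 - 15·t^2 + 2·t + 3. En dérivant la vitesse, nous obtenons l'accélération: a(t) = -24·t^2 - 30·t + 2. La dérivée de l'accélération donne le jerk: j(t) = -48·t - 30. En dérivant le jerk, nous obtenons le snap: s(t) = -48. Nous avons le snap s(t) = -48. En substituant t = 1: s(1) = -48.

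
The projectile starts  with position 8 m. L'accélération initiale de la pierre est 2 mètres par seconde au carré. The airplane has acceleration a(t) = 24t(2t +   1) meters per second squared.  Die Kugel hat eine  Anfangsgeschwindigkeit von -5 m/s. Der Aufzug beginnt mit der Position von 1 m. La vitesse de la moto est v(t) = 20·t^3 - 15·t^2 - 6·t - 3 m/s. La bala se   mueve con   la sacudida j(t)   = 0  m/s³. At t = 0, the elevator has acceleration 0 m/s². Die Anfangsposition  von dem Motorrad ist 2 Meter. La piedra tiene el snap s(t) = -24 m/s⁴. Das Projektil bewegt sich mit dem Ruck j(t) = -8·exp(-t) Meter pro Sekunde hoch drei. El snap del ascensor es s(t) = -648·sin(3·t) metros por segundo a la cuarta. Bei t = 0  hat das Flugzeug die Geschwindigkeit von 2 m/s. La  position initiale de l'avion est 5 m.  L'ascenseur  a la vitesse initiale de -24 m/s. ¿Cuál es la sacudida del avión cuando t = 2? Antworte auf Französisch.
Nous devons dériver notre équation de l'accélération a(t) = 24·t·(2·t + 1) 1 fois. La dérivée de l'accélération donne le jerk: j(t) = 96·t + 24. En utilisant j(t) = 96·t + 24 et en substituant t = 2, nous trouvons j = 216.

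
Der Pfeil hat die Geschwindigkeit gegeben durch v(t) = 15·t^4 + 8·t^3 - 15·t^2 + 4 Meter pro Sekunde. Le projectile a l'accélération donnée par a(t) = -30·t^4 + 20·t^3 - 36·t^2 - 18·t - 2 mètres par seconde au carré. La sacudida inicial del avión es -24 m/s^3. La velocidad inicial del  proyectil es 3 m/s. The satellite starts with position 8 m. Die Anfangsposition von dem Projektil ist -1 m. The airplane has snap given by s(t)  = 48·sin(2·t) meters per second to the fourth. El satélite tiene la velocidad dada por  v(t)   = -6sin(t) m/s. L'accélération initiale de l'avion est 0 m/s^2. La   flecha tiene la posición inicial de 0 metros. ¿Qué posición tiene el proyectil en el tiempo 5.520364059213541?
Debemos encontrar la integral de nuestra ecuación de la aceleración a(t) = -30·t^4 + 20·t^3 - 36·t^2 - 18·t - 2 2 veces. La integral de la aceleración es la velocidad. Usando v(0) = 3, obtenemos v(t) = -6·t^5 + 5·t^4 - 12·t^3 - 9·t^2 - 2·t + 3. La antiderivada de la velocidad es la posición. Usando x(0) = -1, obtenemos x(t) = -t^6 + t^5 - 3·t^4 - 3·t^3 - t^2 + 3·t - 1. Usando x(t) = -t^6 + t^5 - 3·t^4 - 3·t^3 - t^2 + 3·t - 1 y sustituyendo t = 5.520364059213541, encontramos x = -26480.2611545344.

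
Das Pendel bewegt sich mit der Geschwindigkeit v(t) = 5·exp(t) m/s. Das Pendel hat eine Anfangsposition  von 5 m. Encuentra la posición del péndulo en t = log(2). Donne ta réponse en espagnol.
Partiendo de la velocidad v(t) = 5·exp(t), tomamos 1 integral. La antiderivada de la velocidad, con x(0) = 5, da la posición: x(t) = 5·exp(t). De la ecuación de la posición x(t) = 5·exp(t), sustituimos t = log(2) para obtener x = 10.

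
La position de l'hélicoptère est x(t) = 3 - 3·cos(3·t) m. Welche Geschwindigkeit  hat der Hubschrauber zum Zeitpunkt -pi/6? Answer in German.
Ausgehend von der Position x(t) = 3 - 3·cos(3·t), nehmen wir 1 Ableitung. Mit d/dt von x(t) finden wir v(t) = 9·sin(3·t). Aus der Gleichung für die Geschwindigkeit v(t) = 9·sin(3·t), setzen wir t = -pi/6 ein und erhalten v = -9.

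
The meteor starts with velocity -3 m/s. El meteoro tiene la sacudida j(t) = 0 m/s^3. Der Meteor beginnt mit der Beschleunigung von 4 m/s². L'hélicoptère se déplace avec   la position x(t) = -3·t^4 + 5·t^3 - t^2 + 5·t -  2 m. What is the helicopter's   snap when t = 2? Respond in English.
We must differentiate our position equation x(t) = -3·t^4 + 5·t^3 - t^2 + 5·t - 2 4 times. Taking d/dt of x(t), we find v(t) = -12·t^3 + 15·t^2 - 2·t + 5. Differentiating velocity, we get acceleration: a(t) = -36·t^2 + 30·t - 2. The derivative of acceleration gives jerk: j(t) = 30 - 72·t. Taking d/dt of j(t), we find s(t) = -72. We have snap s(t) = -72. Substituting t = 2: s(2) = -72.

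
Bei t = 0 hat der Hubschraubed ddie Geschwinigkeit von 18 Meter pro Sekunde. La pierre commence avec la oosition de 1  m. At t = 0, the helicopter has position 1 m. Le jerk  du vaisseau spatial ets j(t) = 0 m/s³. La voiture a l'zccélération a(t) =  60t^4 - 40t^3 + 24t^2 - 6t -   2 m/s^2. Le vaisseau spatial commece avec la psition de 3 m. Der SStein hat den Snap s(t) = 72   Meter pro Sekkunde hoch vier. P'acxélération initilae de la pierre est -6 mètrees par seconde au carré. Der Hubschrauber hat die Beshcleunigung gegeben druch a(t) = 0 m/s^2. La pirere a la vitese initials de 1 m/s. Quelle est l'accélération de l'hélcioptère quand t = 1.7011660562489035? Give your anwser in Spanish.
Usando a(t) = 0 y sustituyendo t = 1.7011660562489035, encontramos a = 0.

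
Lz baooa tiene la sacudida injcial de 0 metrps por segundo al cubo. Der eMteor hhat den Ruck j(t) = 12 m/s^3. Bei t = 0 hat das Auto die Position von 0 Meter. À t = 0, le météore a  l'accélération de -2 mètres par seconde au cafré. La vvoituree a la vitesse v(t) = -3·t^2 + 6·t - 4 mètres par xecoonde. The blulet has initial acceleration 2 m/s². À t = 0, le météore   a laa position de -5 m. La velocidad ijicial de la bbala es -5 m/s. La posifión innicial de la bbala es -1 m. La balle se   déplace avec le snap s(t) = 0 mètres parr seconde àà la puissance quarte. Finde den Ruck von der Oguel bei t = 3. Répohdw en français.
En partant du snap s(t) = 0, nous prenons 1 primitive. La primitive du snap, avec j(0) = 0, donne le jerk: j(t) = 0. Nous avons le jerk j(t) = 0. En substituant t = 3: j(3) = 0.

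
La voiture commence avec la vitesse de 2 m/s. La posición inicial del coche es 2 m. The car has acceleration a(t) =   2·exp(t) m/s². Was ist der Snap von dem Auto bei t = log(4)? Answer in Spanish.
Para resolver esto, necesitamos tomar 2 derivadas de nuestra ecuación de la aceleración a(t) = 2·exp(t). Tomando d/dt de a(t), encontramos j(t) = 2·exp(t). La derivada de la sacudida da el snap: s(t) = 2·exp(t). Usando s(t) = 2·exp(t) y sustituyendo t = log(4), encontramos s = 8.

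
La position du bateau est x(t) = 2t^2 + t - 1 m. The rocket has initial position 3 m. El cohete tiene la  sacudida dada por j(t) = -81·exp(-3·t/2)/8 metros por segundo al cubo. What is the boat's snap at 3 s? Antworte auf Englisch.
Starting from position x(t) = 2·t^2 + t - 1, we take 4 derivatives. The derivative of position gives velocity: v(t) = 4·t + 1. The derivative of velocity gives acceleration: a(t) = 4. The derivative of acceleration gives jerk: j(t) = 0. The derivative of jerk gives snap: s(t) = 0. From the given snap equation s(t) = 0, we substitute t = 3 to get s = 0.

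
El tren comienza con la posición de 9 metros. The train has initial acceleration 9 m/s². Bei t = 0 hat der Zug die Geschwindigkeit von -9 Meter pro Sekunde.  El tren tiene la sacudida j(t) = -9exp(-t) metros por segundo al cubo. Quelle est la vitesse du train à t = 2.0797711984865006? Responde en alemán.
Um dies zu lösen, müssen wir 2 Stammfunktionen unserer Gleichung für den Ruck j(t) = -9·exp(-t) finden. Mit ∫j(t)dt und Anwendung von a(0) = 9, finden wir a(t) = 9·exp(-t). Die Stammfunktion von der Beschleunigung, mit v(0) = -9, ergibt die Geschwindigkeit: v(t) = -9·exp(-t). Mit v(t) = -9·exp(-t) und Einsetzen von t = 2.0797711984865006, finden wir v = -1.12462919721469.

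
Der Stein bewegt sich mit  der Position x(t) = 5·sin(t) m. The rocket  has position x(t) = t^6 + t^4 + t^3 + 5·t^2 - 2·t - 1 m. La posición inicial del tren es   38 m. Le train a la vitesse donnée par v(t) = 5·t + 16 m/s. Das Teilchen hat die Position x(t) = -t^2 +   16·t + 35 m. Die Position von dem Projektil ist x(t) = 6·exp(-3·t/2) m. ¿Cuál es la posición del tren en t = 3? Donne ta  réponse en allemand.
Um dies zu lösen, müssen wir 1 Integral unserer Gleichung für die Geschwindigkeit v(t) = 5·t + 16 finden. Mit ∫v(t)dt und Anwendung von x(0) = 38, finden wir x(t) = 5·t^2/2 + 16·t + 38. Wir haben die Position x(t) = 5·t^2/2 + 16·t + 38. Durch Einsetzen von t = 3: x(3) = 217/2.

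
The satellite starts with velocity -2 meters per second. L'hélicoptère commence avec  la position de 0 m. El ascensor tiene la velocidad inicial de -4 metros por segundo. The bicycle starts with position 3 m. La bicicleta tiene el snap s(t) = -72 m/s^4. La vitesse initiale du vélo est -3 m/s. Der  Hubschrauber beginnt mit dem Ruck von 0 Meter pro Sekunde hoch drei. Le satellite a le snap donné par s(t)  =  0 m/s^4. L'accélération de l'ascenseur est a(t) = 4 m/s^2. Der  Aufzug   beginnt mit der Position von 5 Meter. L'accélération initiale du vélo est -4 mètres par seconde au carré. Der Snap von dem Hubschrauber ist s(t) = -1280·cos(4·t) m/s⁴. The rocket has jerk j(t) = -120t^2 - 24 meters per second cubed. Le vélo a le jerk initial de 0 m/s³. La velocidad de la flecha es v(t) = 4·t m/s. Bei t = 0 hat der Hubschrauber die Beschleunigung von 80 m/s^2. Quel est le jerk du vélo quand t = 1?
Nous devons trouver l'intégrale de notre équation du snap s(t) = -72 1 fois. La primitive du snap est le jerk. En utilisant j(0) = 0, nous obtenons j(t) = -72·t. En utilisant j(t) = -72·t et en substituant t = 1, nous trouvons j = -72.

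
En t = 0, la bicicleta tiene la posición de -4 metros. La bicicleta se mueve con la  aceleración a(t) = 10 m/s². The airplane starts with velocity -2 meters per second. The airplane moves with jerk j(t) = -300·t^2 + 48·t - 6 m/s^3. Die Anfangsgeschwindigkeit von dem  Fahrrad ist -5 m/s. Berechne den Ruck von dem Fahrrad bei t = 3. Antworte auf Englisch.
We must differentiate our acceleration equation a(t) = 10 1 time. Differentiating acceleration, we get jerk: j(t) = 0. From the given jerk equation j(t) = 0, we substitute t = 3 to get j = 0.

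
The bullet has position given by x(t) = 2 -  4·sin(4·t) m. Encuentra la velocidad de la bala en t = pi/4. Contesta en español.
Para resolver esto, necesitamos tomar 1 derivada de nuestra ecuación de la posición x(t) = 2 - 4·sin(4·t). La derivada de la posición da la velocidad: v(t) = -16·cos(4·t). Usando v(t) = -16·cos(4·t) y sustituyendo t = pi/4, encontramos v = 16.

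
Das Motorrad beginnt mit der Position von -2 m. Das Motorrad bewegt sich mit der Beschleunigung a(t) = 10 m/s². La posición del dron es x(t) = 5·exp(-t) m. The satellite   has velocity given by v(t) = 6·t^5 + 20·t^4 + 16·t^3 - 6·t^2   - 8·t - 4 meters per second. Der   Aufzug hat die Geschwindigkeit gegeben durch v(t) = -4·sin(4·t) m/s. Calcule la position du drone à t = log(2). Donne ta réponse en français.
De l'équation de la position x(t) = 5·exp(-t), nous substituons t = log(2) pour obtenir x = 5/2.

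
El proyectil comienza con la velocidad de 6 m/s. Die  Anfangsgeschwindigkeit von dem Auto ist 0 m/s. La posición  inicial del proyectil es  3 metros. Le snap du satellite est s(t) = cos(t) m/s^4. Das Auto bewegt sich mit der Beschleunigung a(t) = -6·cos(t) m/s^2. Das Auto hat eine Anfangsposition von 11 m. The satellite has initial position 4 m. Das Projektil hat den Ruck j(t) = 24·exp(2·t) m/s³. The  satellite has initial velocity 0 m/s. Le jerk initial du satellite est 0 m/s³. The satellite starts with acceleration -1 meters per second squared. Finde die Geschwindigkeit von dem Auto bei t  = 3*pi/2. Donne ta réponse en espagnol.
Necesitamos integrar nuestra ecuación de la aceleración a(t) = -6·cos(t) 1 vez. La integral de la aceleración es la velocidad. Usando v(0) = 0, obtenemos v(t) = -6·sin(t). De la ecuación de la velocidad v(t) = -6·sin(t), sustituimos t = 3*pi/2 para obtener v = 6.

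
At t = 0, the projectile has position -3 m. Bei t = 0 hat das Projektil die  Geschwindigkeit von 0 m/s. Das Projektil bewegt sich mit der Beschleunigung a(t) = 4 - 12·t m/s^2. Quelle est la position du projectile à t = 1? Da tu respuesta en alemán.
Wir müssen das Integral unserer Gleichung für die Beschleunigung a(t) = 4 - 12·t 2-mal finden. Das Integral von der Beschleunigung ist die Geschwindigkeit. Mit v(0) = 0 erhalten wir v(t) = 2·t·(2 - 3·t). Die Stammfunktion von der Geschwindigkeit, mit x(0) = -3, ergibt die Position: x(t) = -2·t^3 + 2·t^2 - 3. Mit x(t) = -2·t^3 + 2·t^2 - 3 und Einsetzen von t = 1, finden wir x = -3.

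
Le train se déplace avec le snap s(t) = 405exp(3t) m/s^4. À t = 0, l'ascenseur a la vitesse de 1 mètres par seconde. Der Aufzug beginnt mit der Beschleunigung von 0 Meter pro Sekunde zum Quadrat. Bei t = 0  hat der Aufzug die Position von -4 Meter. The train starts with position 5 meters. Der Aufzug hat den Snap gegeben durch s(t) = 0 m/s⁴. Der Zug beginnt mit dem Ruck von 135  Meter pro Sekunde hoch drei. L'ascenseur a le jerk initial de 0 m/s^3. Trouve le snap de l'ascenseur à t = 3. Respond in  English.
Using s(t) = 0 and substituting t = 3, we find s = 0.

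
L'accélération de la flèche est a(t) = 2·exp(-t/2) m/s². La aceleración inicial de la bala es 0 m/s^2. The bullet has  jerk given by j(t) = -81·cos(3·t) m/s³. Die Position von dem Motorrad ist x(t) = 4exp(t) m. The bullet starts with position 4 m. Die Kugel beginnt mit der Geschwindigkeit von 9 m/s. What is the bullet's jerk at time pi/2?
We have jerk j(t) = -81·cos(3·t). Substituting t = pi/2: j(pi/2) = 0.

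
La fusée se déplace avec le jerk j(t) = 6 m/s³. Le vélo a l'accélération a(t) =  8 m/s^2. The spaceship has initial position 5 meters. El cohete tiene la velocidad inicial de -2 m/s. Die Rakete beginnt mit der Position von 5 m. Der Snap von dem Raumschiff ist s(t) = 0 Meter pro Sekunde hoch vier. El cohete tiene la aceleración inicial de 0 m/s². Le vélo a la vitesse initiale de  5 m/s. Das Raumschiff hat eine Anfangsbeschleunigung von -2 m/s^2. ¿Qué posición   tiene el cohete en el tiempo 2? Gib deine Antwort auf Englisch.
To find the answer, we compute 3 integrals of j(t) = 6. Finding the antiderivative of j(t) and using a(0) = 0: a(t) = 6·t. Finding the antiderivative of a(t) and using v(0) = -2: v(t) = 3·t^2 - 2. The integral of velocity, with x(0) = 5, gives position: x(t) = t^3 - 2·t + 5. Using x(t) = t^3 - 2·t + 5 and substituting t = 2, we find x = 9.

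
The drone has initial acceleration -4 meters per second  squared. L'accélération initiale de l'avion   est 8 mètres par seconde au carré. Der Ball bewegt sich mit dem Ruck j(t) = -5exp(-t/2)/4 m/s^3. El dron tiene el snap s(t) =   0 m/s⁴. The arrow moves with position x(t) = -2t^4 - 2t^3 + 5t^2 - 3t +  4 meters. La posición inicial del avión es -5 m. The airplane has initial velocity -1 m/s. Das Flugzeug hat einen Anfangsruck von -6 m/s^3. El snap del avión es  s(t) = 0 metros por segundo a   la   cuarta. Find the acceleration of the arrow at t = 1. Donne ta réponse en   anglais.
Starting from position x(t) = -2·t^4 - 2·t^3 + 5·t^2 - 3·t + 4, we take 2 derivatives. Differentiating position, we get velocity: v(t) = -8·t^3 - 6·t^2 + 10·t - 3. Differentiating velocity, we get acceleration: a(t) = -24·t^2 - 12·t + 10. We have acceleration a(t) = -24·t^2 - 12·t + 10. Substituting t = 1: a(1) = -26.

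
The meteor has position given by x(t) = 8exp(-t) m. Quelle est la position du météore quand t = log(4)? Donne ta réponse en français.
En utilisant x(t) = 8·exp(-t) et en substituant t = log(4), nous trouvons x = 2.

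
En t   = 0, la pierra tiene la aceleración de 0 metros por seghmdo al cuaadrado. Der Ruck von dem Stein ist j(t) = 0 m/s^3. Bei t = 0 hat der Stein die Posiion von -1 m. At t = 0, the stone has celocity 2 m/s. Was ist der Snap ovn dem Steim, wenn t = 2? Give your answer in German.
Um dies zu lösen, müssen wir 1 Ableitung unserer Gleichung für den Ruck j(t) = 0 nehmen. Mit d/dt von j(t) finden wir s(t) = 0. Mit s(t) = 0 und Einsetzen von t = 2, finden wir s = 0.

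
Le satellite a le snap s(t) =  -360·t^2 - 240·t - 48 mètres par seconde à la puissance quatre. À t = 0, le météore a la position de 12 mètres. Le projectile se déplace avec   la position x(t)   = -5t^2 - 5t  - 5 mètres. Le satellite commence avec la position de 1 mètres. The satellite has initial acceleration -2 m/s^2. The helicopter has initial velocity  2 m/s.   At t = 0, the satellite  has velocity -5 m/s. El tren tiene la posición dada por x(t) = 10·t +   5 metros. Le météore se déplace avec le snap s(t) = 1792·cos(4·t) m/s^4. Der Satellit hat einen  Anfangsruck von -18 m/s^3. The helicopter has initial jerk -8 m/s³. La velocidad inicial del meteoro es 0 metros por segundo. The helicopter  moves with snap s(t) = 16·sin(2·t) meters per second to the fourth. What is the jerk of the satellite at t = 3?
To find the answer, we compute 1 integral of s(t) = -360·t^2 - 240·t - 48. Integrating snap and using the initial condition j(0) = -18, we get j(t) = -120·t^3 - 120·t^2 - 48·t - 18. Using j(t) = -120·t^3 - 120·t^2 - 48·t - 18 and substituting t = 3, we find j = -4482.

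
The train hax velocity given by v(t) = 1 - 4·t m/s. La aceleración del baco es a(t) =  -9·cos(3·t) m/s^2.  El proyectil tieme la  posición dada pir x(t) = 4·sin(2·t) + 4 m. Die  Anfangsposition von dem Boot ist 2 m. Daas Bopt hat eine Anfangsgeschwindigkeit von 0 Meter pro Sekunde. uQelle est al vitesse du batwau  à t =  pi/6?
Nous devons intégrer notre équation de l'accélération a(t) = -9·cos(3·t) 1 fois. En intégrant l'accélération et en utilisant la condition initiale v(0) = 0, nous obtenons v(t) = -3·sin(3·t). De l'équation de la vitesse v(t) = -3·sin(3·t), nous substituons t = pi/6 pour obtenir v = -3.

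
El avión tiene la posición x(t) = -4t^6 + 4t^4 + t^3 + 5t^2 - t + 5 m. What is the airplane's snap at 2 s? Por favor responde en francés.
En partant de la position x(t) = -4·t^6 + 4·t^4 + t^3 + 5·t^2 - t + 5, nous prenons 4 dérivées. En dérivant la position, nous obtenons la vitesse: v(t) = -24·t^5 + 16·t^3 + 3·t^2 + 10·t - 1. En prenant d/dt de v(t), nous trouvons a(t) = -120·t^4 + 48·t^2 + 6·t + 10. En dérivant l'accélération, nous obtenons le jerk: j(t) = -480·t^3 + 96·t + 6. En prenant d/dt de j(t), nous trouvons s(t) = 96 - 1440·t^2. Nous avons le snap s(t) = 96 - 1440·t^2. En substituant t = 2: s(2) = -5664.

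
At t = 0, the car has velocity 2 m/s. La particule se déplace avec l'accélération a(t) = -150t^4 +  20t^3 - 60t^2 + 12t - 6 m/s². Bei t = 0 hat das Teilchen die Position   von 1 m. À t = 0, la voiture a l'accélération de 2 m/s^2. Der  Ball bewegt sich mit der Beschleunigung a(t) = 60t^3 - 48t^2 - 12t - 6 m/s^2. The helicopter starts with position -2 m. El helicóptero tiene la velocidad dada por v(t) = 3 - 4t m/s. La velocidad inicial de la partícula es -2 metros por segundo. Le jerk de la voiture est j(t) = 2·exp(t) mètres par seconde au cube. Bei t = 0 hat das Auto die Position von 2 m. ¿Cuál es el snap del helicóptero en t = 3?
Para resolver esto, necesitamos tomar 3 derivadas de nuestra ecuación de la velocidad v(t) = 3 - 4·t. La derivada de la velocidad da la aceleración: a(t) = -4. Tomando d/dt de a(t), encontramos j(t) = 0. Tomando d/dt de j(t), encontramos s(t) = 0. Usando s(t) = 0 y sustituyendo t = 3, encontramos s = 0.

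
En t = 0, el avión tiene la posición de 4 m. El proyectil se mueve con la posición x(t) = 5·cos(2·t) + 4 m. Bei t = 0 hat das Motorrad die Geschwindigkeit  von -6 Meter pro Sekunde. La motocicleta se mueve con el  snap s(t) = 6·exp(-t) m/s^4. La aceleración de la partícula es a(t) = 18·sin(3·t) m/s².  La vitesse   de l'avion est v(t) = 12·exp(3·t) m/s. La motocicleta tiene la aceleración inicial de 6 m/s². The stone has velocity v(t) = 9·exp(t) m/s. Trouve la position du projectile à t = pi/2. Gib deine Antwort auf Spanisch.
Usando x(t) = 5·cos(2·t) + 4 y sustituyendo t = pi/2, encontramos x = -1.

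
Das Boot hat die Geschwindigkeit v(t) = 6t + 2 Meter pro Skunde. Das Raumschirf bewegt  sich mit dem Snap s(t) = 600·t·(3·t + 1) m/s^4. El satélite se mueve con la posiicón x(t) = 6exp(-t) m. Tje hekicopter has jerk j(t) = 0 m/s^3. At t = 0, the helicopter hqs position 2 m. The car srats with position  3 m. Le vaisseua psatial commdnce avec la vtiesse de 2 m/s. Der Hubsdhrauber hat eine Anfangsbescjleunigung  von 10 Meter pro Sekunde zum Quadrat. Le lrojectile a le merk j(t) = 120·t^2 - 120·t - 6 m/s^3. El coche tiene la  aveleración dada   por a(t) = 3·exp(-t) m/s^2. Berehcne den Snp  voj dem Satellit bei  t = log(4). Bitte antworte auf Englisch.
We must differentiate our position equation x(t) = 6·exp(-t) 4 times. The derivative of position gives velocity: v(t) = -6·exp(-t). The derivative of velocity gives acceleration: a(t) = 6·exp(-t). The derivative of acceleration gives jerk: j(t) = -6·exp(-t). Differentiating jerk, we get snap: s(t) = 6·exp(-t). From the given snap equation s(t) = 6·exp(-t), we substitute t = log(4) to get s = 3/2.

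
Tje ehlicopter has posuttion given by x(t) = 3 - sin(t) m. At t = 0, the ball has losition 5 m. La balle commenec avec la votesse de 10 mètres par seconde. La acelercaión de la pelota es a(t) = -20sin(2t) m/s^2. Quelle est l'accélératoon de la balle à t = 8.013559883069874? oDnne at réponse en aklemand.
Aus der Gleichung für die Beschleunigung a(t) = -20·sin(2·t), setzen wir t = 8.013559883069874 ein und erhalten a = 6.27531534024459.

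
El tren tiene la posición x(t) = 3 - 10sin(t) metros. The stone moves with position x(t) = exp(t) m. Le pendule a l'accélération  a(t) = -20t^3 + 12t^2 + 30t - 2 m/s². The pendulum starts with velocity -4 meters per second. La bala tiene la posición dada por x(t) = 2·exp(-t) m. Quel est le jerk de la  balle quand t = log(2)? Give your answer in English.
We must differentiate our position equation x(t) = 2·exp(-t) 3 times. Taking d/dt of x(t), we find v(t) = -2·exp(-t). The derivative of velocity gives acceleration: a(t) = 2·exp(-t). Taking d/dt of a(t), we find j(t) = -2·exp(-t). From the given jerk equation j(t) = -2·exp(-t), we substitute t = log(2) to get j = -1.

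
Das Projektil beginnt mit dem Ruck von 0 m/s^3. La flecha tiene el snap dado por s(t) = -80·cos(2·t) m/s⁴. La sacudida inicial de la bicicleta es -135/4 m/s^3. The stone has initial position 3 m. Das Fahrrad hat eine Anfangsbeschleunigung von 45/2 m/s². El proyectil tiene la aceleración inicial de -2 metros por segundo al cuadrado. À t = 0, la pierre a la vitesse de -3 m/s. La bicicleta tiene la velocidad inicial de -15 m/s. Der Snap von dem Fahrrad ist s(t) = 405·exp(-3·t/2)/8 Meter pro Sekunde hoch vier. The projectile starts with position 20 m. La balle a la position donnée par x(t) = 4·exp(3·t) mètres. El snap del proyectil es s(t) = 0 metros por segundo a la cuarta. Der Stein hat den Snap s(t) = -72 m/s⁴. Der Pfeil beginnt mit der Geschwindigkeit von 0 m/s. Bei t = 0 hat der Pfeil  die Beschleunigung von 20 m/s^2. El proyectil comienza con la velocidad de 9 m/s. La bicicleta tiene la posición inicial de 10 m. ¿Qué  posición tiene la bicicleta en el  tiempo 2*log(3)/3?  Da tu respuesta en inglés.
We need to integrate our snap equation s(t) = 405·exp(-3·t/2)/8 4 times. Taking ∫s(t)dt and applying j(0) = -135/4, we find j(t) = -135·exp(-3·t/2)/4. The antiderivative of jerk is acceleration. Using a(0) = 45/2, we get a(t) = 45·exp(-3·t/2)/2. Taking ∫a(t)dt and applying v(0) = -15, we find v(t) = -15·exp(-3·t/2). The antiderivative of velocity is position. Using x(0) = 10, we get x(t) = 10·exp(-3·t/2). Using x(t) = 10·exp(-3·t/2) and substituting t = 2*log(3)/3, we find x = 10/3.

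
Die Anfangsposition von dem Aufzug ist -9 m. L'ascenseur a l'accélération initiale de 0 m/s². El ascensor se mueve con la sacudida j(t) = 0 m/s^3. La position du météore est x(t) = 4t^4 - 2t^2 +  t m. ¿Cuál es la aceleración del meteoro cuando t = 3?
Para resolver esto, necesitamos tomar 2 derivadas de nuestra ecuación de la posición x(t) = 4·t^4 - 2·t^2 + t. La derivada de la posición da la velocidad: v(t) = 16·t^3 - 4·t + 1. La derivada de la velocidad da la aceleración: a(t) = 48·t^2 - 4. Tenemos la aceleración a(t) = 48·t^2 - 4. Sustituyendo t = 3: a(3) = 428.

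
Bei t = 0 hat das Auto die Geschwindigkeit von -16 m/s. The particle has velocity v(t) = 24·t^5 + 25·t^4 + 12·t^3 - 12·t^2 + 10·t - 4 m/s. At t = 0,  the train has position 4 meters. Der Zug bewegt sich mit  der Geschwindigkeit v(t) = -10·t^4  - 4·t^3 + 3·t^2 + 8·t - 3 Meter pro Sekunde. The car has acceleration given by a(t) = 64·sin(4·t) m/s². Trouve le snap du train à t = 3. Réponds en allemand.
Um dies zu lösen, müssen wir 3 Ableitungen unserer Gleichung für die Geschwindigkeit v(t) = -10·t^4 - 4·t^3 + 3·t^2 + 8·t - 3 nehmen. Mit d/dt von v(t) finden wir a(t) = -40·t^3 - 12·t^2 + 6·t + 8. Die Ableitung von der Beschleunigung ergibt den Ruck: j(t) = -120·t^2 - 24·t + 6. Durch Ableiten von dem Ruck erhalten wir den Snap: s(t) = -240·t - 24. Aus der Gleichung für den Snap s(t) = -240·t - 24, setzen wir t = 3 ein und erhalten s = -744.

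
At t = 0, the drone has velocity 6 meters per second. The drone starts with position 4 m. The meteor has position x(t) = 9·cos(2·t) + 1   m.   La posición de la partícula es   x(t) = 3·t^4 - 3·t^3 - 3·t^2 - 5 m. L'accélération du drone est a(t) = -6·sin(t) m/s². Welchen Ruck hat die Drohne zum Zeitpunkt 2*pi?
Ausgehend von der Beschleunigung a(t) = -6·sin(t), nehmen wir 1 Ableitung. Mit d/dt von a(t) finden wir j(t) = -6·cos(t). Wir haben den Ruck j(t) = -6·cos(t). Durch Einsetzen von t = 2*pi: j(2*pi) = -6.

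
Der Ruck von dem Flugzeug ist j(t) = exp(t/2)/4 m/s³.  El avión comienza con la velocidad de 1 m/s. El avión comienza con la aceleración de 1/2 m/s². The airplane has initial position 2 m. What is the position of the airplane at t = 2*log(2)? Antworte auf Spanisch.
Debemos encontrar la integral de nuestra ecuación de la sacudida j(t) = exp(t/2)/4 3 veces. La antiderivada de la sacudida, con a(0) = 1/2, da la aceleración: a(t) = exp(t/2)/2. La integral de la aceleración, con v(0) = 1, da la velocidad: v(t) = exp(t/2). Tomando ∫v(t)dt y aplicando x(0) = 2, encontramos x(t) = 2·exp(t/2). De la ecuación de la posición x(t) = 2·exp(t/2), sustituimos t = 2*log(2) para obtener x = 4.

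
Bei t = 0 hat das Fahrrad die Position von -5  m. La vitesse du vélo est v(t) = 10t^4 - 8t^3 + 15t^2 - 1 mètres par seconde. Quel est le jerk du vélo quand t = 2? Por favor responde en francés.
En partant de la vitesse v(t) = 10·t^4 - 8·t^3 + 15·t^2 - 1, nous prenons 2 dérivées. La dérivée de la vitesse donne l'accélération: a(t) = 40·t^3 - 24·t^2 + 30·t. La dérivée de l'accélération donne le jerk: j(t) = 120·t^2 - 48·t + 30. En utilisant j(t) = 120·t^2 - 48·t + 30 et en substituant t = 2, nous trouvons j = 414.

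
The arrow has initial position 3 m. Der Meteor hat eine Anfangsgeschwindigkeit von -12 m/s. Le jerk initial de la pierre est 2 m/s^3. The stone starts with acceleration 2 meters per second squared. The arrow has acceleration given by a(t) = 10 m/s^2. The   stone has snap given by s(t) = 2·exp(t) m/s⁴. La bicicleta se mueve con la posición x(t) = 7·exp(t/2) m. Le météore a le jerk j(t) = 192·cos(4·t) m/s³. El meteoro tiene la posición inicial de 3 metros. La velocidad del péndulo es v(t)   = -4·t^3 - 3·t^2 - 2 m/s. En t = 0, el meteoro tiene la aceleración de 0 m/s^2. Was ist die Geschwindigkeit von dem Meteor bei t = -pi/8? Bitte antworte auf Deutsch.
Ausgehend von dem Ruck j(t) = 192·cos(4·t), nehmen wir 2 Integrale. Das Integral von dem Ruck ist die Beschleunigung. Mit a(0) = 0 erhalten wir a(t) = 48·sin(4·t). Durch Integration von der Beschleunigung und Verwendung der Anfangsbedingung v(0) = -12, erhalten wir v(t) = -12·cos(4·t). Aus der Gleichung für die Geschwindigkeit v(t) = -12·cos(4·t), setzen wir t = -pi/8 ein und erhalten v = 0.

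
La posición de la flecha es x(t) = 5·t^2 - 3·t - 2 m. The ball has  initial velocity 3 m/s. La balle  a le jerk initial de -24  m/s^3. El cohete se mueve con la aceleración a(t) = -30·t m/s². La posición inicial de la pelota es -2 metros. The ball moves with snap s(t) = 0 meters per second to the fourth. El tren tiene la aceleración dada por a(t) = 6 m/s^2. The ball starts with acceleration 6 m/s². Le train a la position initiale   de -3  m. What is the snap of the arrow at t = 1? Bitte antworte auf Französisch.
En partant de la position x(t) = 5·t^2 - 3·t - 2, nous prenons 4 dérivées. En prenant d/dt de x(t), nous trouvons v(t) = 10·t - 3. En dérivant la vitesse, nous obtenons l'accélération: a(t) = 10. La dérivée de l'accélération donne le jerk: j(t) = 0. En dérivant le jerk, nous obtenons le snap: s(t) = 0. En utilisant s(t) = 0 et en substituant t = 1, nous trouvons s = 0.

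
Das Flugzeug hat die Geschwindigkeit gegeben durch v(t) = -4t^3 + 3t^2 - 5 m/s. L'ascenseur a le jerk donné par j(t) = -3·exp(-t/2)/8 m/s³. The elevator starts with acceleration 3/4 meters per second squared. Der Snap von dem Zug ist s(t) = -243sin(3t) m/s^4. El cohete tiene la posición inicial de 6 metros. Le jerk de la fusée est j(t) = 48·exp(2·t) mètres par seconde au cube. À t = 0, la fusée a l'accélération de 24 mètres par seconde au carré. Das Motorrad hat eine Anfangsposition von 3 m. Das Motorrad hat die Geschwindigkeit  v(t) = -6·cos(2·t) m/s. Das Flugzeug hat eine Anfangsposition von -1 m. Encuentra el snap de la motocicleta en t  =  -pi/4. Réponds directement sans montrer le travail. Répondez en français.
À t = -pi/4, s = 48.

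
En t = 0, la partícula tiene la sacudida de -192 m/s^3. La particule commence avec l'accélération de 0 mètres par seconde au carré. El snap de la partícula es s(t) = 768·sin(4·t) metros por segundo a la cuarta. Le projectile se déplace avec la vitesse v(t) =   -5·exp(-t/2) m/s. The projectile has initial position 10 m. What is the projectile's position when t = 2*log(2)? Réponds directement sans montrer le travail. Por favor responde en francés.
À t = 2*log(2), x = 5.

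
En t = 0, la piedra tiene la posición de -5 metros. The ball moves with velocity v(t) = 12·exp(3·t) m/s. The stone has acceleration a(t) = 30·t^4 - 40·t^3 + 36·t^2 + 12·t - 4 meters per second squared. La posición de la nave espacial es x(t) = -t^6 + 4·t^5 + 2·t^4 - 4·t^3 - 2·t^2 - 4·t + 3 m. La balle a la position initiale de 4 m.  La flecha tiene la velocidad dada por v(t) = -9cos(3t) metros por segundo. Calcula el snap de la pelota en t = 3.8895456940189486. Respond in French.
Nous devons dériver notre équation de la vitesse v(t) = 12·exp(3·t) 3 fois. En dérivant la vitesse, nous obtenons l'accélération: a(t) = 36·exp(3·t). La dérivée de l'accélération donne le jerk: j(t) = 108·exp(3·t). En dérivant le jerk, nous obtenons le snap: s(t) = 324·exp(3·t). En utilisant s(t) = 324·exp(3·t) et en substituant t = 3.8895456940189486, nous trouvons s = 37859049.5026986.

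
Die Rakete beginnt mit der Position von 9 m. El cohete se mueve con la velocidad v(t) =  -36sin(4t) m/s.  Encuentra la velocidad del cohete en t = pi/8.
De la ecuación de la velocidad v(t) = -36·sin(4·t), sustituimos t = pi/8 para obtener v = -36.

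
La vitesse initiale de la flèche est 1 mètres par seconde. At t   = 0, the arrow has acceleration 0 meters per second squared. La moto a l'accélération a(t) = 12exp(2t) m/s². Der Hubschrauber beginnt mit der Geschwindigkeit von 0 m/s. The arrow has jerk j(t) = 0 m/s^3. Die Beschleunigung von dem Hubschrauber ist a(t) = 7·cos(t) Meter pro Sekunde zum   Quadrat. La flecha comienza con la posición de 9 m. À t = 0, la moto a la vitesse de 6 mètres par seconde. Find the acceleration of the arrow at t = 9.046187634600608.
Starting from jerk j(t) = 0, we take 1 integral. Finding the integral of j(t) and using a(0) = 0: a(t) = 0. We have acceleration a(t) = 0. Substituting t = 9.046187634600608: a(9.046187634600608) = 0.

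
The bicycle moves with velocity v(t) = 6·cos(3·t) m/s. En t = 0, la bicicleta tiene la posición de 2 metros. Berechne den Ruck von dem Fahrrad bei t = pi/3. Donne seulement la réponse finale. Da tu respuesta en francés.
j(pi/3) = 54.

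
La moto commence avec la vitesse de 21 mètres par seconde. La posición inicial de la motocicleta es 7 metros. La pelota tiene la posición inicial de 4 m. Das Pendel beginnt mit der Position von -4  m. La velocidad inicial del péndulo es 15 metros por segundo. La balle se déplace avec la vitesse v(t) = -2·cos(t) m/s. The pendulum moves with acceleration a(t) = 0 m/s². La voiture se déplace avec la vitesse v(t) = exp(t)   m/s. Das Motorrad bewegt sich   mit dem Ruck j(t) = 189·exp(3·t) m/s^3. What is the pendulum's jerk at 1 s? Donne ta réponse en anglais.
Starting from acceleration a(t) = 0, we take 1 derivative. The derivative of acceleration gives jerk: j(t) = 0. Using j(t) = 0 and substituting t = 1, we find j = 0.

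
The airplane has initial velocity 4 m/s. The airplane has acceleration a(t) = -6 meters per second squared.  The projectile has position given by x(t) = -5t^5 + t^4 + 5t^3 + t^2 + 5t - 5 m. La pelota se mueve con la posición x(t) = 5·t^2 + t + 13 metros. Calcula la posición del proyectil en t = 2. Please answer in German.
Wir haben die Position x(t) = -5·t^5 + t^4 + 5·t^3 + t^2 + 5·t - 5. Durch Einsetzen von t = 2: x(2) = -95.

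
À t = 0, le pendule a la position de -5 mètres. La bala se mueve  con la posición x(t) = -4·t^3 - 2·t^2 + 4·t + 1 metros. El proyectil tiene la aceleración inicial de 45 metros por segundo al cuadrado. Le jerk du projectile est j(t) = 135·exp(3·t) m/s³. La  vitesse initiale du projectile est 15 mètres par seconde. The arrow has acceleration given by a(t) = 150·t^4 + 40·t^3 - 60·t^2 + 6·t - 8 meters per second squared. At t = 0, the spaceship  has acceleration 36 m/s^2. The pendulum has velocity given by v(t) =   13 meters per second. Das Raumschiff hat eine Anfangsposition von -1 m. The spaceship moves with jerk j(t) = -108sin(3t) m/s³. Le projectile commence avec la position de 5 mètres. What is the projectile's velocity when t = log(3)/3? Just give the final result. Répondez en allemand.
Die Antwort ist 45.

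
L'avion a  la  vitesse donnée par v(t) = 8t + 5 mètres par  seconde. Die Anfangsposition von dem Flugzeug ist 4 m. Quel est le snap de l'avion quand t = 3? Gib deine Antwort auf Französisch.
En partant de la vitesse v(t) = 8·t + 5, nous prenons 3 dérivées. En prenant d/dt de v(t), nous trouvons a(t) = 8. En dérivant l'accélération, nous obtenons le jerk: j(t) = 0. La dérivée du jerk donne le snap: s(t) = 0. En utilisant s(t) = 0 et en substituant t = 3, nous trouvons s = 0.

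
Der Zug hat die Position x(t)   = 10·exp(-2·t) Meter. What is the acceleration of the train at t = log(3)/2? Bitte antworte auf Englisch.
To solve this, we need to take 2 derivatives of our position equation x(t) = 10·exp(-2·t). Differentiating position, we get velocity: v(t) = -20·exp(-2·t). The derivative of velocity gives acceleration: a(t) = 40·exp(-2·t). From the given acceleration equation a(t) = 40·exp(-2·t), we substitute t = log(3)/2 to get a = 40/3.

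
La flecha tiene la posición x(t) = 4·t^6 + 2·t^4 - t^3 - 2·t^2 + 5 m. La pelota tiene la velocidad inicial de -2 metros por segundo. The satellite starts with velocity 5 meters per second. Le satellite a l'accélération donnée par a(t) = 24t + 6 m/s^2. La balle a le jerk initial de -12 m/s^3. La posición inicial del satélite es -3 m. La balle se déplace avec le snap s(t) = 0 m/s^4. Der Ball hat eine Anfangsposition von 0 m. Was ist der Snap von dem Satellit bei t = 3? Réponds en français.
Pour résoudre ceci, nous devons prendre 2 dérivées de notre équation de l'accélération a(t) = 24·t + 6. En dérivant l'accélération, nous obtenons le jerk: j(t) = 24. En prenant d/dt de j(t), nous trouvons s(t) = 0. En utilisant s(t) = 0 et en substituant t = 3, nous trouvons s = 0.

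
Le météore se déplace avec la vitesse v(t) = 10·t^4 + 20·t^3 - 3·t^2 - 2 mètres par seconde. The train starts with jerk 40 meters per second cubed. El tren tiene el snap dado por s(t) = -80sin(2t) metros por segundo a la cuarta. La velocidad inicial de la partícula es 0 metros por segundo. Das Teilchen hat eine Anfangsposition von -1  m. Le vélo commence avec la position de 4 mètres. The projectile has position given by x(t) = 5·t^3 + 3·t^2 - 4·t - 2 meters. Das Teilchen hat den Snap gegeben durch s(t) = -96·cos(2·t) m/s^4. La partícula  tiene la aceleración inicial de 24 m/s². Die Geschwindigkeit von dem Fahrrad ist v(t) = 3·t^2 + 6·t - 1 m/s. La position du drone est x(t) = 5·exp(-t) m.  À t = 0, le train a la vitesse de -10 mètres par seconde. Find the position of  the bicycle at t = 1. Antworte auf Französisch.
En partant de la vitesse v(t) = 3·t^2 + 6·t - 1, nous prenons 1 intégrale. L'intégrale de la vitesse est la position. En utilisant x(0) = 4, nous obtenons x(t) = t^3 + 3·t^2 - t + 4. Nous avons la position x(t) = t^3 + 3·t^2 - t + 4. En substituant t = 1: x(1) = 7.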